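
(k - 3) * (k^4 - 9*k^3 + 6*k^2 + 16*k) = k^5 - 12*k^4 + 33*k^3 - 2*k^2 - 48*k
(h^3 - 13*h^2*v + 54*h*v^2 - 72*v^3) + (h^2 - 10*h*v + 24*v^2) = h^3 - 13*h^2*v + h^2 + 54*h*v^2 - 10*h*v - 72*v^3 + 24*v^2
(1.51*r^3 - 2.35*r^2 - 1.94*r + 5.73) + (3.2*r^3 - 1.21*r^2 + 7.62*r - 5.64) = 4.71*r^3 - 3.56*r^2 + 5.68*r + 0.0900000000000007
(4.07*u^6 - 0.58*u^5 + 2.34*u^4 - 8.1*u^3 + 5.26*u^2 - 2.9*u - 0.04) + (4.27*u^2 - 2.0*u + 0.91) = 4.07*u^6 - 0.58*u^5 + 2.34*u^4 - 8.1*u^3 + 9.53*u^2 - 4.9*u + 0.87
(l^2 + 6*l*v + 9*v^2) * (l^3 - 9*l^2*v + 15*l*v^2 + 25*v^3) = l^5 - 3*l^4*v - 30*l^3*v^2 + 34*l^2*v^3 + 285*l*v^4 + 225*v^5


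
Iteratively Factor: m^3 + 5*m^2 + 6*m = (m + 2)*(m^2 + 3*m) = (m + 2)*(m + 3)*(m)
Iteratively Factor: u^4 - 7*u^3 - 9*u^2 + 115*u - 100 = (u - 5)*(u^3 - 2*u^2 - 19*u + 20) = (u - 5)*(u - 1)*(u^2 - u - 20) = (u - 5)*(u - 1)*(u + 4)*(u - 5)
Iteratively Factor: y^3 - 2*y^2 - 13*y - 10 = (y + 1)*(y^2 - 3*y - 10) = (y - 5)*(y + 1)*(y + 2)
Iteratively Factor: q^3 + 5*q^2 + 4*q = (q)*(q^2 + 5*q + 4) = q*(q + 4)*(q + 1)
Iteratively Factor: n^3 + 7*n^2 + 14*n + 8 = (n + 2)*(n^2 + 5*n + 4) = (n + 1)*(n + 2)*(n + 4)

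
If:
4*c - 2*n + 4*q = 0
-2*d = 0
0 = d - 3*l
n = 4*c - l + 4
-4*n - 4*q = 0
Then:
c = -6/5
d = 0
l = 0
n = -4/5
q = 4/5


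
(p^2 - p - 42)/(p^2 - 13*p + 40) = (p^2 - p - 42)/(p^2 - 13*p + 40)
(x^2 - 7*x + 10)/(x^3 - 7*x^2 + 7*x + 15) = (x - 2)/(x^2 - 2*x - 3)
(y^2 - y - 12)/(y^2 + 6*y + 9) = (y - 4)/(y + 3)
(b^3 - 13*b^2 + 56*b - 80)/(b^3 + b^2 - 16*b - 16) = (b^2 - 9*b + 20)/(b^2 + 5*b + 4)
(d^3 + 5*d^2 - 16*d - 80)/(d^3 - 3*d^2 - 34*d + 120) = (d^2 + 9*d + 20)/(d^2 + d - 30)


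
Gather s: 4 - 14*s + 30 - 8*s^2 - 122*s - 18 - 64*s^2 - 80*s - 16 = -72*s^2 - 216*s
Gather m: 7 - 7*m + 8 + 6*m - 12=3 - m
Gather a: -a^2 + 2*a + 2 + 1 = -a^2 + 2*a + 3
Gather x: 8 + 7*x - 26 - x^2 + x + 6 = -x^2 + 8*x - 12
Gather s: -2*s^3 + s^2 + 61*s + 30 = -2*s^3 + s^2 + 61*s + 30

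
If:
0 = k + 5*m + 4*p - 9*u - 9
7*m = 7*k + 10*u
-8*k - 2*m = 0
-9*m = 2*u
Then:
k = 0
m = 0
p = 9/4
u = 0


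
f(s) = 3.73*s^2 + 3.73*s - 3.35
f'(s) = 7.46*s + 3.73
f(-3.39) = 26.87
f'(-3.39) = -21.56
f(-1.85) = 2.52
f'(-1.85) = -10.07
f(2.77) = 35.60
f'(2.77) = 24.39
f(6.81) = 195.03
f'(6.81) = 54.53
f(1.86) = 16.49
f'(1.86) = 17.61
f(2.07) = 20.35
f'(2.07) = 19.17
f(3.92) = 68.59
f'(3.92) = 32.97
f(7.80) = 252.68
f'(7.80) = 61.92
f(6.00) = 153.31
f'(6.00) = 48.49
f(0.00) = -3.35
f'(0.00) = 3.73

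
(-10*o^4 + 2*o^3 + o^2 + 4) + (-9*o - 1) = -10*o^4 + 2*o^3 + o^2 - 9*o + 3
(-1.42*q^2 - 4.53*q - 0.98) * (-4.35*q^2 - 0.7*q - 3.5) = 6.177*q^4 + 20.6995*q^3 + 12.404*q^2 + 16.541*q + 3.43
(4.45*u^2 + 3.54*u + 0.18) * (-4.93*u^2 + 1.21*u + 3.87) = -21.9385*u^4 - 12.0677*u^3 + 20.6175*u^2 + 13.9176*u + 0.6966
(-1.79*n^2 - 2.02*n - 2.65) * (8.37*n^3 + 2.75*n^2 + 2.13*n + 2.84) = -14.9823*n^5 - 21.8299*n^4 - 31.5482*n^3 - 16.6737*n^2 - 11.3813*n - 7.526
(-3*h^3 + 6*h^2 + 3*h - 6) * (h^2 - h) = -3*h^5 + 9*h^4 - 3*h^3 - 9*h^2 + 6*h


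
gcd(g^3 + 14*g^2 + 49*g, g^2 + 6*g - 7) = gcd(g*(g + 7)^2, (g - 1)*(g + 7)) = g + 7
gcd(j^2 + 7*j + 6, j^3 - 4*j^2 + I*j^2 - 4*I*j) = 1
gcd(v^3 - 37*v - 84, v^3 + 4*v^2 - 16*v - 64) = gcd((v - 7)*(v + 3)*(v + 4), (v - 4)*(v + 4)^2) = v + 4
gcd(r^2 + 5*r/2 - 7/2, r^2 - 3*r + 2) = r - 1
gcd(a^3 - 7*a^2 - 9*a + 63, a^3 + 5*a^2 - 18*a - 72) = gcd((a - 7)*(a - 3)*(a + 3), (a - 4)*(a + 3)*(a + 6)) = a + 3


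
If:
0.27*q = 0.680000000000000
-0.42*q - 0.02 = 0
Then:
No Solution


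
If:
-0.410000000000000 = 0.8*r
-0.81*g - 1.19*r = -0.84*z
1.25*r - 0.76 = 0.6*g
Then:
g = -2.33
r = -0.51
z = -2.98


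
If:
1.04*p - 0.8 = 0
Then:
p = 0.77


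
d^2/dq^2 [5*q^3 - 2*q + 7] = 30*q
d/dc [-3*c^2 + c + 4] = 1 - 6*c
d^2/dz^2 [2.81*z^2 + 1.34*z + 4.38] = 5.62000000000000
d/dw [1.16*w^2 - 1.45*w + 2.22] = 2.32*w - 1.45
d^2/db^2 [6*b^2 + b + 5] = 12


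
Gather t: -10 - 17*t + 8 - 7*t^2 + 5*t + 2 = -7*t^2 - 12*t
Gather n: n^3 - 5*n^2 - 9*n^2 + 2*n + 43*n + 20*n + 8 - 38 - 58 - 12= n^3 - 14*n^2 + 65*n - 100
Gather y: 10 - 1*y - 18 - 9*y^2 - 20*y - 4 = -9*y^2 - 21*y - 12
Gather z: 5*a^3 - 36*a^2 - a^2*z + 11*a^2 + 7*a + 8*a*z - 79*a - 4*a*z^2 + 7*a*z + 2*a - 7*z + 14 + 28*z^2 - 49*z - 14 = 5*a^3 - 25*a^2 - 70*a + z^2*(28 - 4*a) + z*(-a^2 + 15*a - 56)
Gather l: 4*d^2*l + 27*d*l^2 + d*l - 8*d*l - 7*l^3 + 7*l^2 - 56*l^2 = -7*l^3 + l^2*(27*d - 49) + l*(4*d^2 - 7*d)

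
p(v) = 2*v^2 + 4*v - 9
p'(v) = 4*v + 4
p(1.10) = -2.18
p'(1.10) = 8.40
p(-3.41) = 0.62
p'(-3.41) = -9.64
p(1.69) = 3.47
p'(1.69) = 10.76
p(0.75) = -4.88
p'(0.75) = 7.00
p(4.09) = 40.82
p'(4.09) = 20.36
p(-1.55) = -10.40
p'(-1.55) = -2.20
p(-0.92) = -10.99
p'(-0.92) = 0.32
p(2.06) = 7.73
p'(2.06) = 12.24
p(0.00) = -9.00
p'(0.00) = 4.00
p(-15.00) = 381.00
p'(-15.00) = -56.00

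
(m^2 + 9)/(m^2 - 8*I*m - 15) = (m + 3*I)/(m - 5*I)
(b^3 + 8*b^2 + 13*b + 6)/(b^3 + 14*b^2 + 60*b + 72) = (b^2 + 2*b + 1)/(b^2 + 8*b + 12)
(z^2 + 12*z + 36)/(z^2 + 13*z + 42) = (z + 6)/(z + 7)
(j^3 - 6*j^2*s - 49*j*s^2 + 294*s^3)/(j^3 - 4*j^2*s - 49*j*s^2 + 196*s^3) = (-j + 6*s)/(-j + 4*s)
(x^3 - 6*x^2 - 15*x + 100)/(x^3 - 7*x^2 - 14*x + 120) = (x - 5)/(x - 6)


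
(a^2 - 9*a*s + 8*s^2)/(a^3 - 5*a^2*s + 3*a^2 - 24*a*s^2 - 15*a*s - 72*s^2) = (a - s)/(a^2 + 3*a*s + 3*a + 9*s)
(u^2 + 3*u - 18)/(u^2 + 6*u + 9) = (u^2 + 3*u - 18)/(u^2 + 6*u + 9)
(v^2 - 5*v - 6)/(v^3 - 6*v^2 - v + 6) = 1/(v - 1)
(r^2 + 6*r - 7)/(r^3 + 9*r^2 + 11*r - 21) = 1/(r + 3)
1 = 1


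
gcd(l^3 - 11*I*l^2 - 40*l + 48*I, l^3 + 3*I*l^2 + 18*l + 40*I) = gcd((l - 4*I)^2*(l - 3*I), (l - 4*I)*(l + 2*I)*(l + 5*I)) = l - 4*I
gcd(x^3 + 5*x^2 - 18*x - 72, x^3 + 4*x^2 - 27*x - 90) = x^2 + 9*x + 18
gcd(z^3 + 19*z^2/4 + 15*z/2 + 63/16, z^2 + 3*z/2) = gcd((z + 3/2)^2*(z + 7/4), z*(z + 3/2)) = z + 3/2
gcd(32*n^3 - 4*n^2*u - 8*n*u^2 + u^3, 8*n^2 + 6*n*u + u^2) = 2*n + u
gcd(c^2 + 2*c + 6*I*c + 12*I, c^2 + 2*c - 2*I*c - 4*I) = c + 2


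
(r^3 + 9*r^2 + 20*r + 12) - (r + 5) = r^3 + 9*r^2 + 19*r + 7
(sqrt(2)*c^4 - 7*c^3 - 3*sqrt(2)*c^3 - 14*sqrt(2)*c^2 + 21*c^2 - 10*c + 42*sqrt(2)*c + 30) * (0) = 0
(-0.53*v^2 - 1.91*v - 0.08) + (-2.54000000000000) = -0.53*v^2 - 1.91*v - 2.62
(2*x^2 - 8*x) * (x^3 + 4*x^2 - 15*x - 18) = 2*x^5 - 62*x^3 + 84*x^2 + 144*x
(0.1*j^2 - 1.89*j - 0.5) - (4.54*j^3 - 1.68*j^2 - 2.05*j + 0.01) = -4.54*j^3 + 1.78*j^2 + 0.16*j - 0.51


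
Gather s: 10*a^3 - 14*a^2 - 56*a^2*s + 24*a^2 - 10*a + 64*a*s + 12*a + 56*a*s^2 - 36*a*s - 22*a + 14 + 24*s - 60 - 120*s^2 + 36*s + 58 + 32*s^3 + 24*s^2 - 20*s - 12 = 10*a^3 + 10*a^2 - 20*a + 32*s^3 + s^2*(56*a - 96) + s*(-56*a^2 + 28*a + 40)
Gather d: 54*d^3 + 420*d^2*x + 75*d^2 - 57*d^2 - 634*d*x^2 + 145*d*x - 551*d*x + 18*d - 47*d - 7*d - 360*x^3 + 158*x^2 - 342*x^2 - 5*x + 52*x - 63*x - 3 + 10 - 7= 54*d^3 + d^2*(420*x + 18) + d*(-634*x^2 - 406*x - 36) - 360*x^3 - 184*x^2 - 16*x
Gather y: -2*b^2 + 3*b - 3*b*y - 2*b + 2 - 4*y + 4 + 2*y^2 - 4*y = -2*b^2 + b + 2*y^2 + y*(-3*b - 8) + 6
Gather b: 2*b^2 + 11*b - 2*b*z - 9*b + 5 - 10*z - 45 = 2*b^2 + b*(2 - 2*z) - 10*z - 40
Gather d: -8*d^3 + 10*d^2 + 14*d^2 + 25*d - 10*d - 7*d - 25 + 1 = -8*d^3 + 24*d^2 + 8*d - 24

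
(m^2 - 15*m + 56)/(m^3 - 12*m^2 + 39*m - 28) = (m - 8)/(m^2 - 5*m + 4)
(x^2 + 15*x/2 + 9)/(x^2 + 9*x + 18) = (x + 3/2)/(x + 3)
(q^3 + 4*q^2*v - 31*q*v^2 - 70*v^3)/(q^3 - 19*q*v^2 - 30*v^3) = (q + 7*v)/(q + 3*v)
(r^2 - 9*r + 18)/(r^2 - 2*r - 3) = (r - 6)/(r + 1)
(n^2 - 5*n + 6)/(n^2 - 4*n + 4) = (n - 3)/(n - 2)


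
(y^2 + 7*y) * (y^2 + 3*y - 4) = y^4 + 10*y^3 + 17*y^2 - 28*y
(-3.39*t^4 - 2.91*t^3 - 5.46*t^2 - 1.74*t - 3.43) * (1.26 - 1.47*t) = 4.9833*t^5 + 0.00630000000000042*t^4 + 4.3596*t^3 - 4.3218*t^2 + 2.8497*t - 4.3218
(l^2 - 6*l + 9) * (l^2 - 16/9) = l^4 - 6*l^3 + 65*l^2/9 + 32*l/3 - 16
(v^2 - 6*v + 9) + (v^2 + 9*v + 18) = 2*v^2 + 3*v + 27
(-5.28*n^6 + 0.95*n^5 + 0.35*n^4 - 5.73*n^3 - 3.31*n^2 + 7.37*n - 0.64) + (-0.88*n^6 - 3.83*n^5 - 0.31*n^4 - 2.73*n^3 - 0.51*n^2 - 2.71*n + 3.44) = -6.16*n^6 - 2.88*n^5 + 0.04*n^4 - 8.46*n^3 - 3.82*n^2 + 4.66*n + 2.8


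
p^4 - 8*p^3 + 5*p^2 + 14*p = p*(p - 7)*(p - 2)*(p + 1)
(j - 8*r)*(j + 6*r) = j^2 - 2*j*r - 48*r^2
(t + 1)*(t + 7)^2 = t^3 + 15*t^2 + 63*t + 49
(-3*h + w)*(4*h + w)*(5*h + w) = -60*h^3 - 7*h^2*w + 6*h*w^2 + w^3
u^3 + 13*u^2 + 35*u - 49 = (u - 1)*(u + 7)^2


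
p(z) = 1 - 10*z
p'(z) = -10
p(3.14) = -30.40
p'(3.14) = -10.00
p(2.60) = -25.00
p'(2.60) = -10.00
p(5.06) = -49.60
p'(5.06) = -10.00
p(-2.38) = 24.80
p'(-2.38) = -10.00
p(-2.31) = 24.10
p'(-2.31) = -10.00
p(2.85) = -27.50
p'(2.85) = -10.00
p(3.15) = -30.50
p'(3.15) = -10.00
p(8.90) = -88.00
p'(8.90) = -10.00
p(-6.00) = 61.00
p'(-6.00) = -10.00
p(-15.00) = 151.00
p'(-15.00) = -10.00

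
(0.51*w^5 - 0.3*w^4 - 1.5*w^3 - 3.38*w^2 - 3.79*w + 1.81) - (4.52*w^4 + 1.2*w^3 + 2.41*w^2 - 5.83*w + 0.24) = 0.51*w^5 - 4.82*w^4 - 2.7*w^3 - 5.79*w^2 + 2.04*w + 1.57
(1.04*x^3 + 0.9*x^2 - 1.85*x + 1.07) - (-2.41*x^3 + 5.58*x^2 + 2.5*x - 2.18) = 3.45*x^3 - 4.68*x^2 - 4.35*x + 3.25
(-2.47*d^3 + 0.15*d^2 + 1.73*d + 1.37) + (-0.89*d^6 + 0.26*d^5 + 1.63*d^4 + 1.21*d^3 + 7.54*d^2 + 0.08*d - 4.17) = -0.89*d^6 + 0.26*d^5 + 1.63*d^4 - 1.26*d^3 + 7.69*d^2 + 1.81*d - 2.8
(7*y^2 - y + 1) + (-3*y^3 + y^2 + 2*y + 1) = -3*y^3 + 8*y^2 + y + 2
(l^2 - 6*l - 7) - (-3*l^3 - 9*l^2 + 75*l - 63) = 3*l^3 + 10*l^2 - 81*l + 56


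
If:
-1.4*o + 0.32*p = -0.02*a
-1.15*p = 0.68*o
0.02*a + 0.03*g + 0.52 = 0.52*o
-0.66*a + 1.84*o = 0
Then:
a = 0.00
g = -17.33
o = 0.00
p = 0.00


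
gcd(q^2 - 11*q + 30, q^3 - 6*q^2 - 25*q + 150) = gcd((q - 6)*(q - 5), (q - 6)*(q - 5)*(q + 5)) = q^2 - 11*q + 30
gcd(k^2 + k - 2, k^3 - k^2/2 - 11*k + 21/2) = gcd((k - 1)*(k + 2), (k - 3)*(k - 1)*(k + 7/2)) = k - 1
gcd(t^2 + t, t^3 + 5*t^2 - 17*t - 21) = t + 1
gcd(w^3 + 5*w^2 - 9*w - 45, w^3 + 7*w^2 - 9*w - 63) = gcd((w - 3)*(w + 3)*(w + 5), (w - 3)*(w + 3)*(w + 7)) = w^2 - 9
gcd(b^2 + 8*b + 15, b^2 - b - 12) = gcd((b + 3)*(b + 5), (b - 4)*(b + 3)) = b + 3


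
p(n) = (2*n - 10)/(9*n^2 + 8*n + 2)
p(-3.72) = -0.18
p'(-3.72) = -0.09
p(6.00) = 0.01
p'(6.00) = 0.00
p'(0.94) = 0.78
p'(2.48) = 0.07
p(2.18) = -0.09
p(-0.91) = -5.44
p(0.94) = -0.46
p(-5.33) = -0.10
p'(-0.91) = -20.06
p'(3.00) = 0.04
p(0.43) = -1.29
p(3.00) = -0.04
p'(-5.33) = -0.03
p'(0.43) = 3.13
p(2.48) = -0.07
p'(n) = (-18*n - 8)*(2*n - 10)/(9*n^2 + 8*n + 2)^2 + 2/(9*n^2 + 8*n + 2) = 6*(-3*n^2 + 30*n + 14)/(81*n^4 + 144*n^3 + 100*n^2 + 32*n + 4)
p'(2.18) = 0.10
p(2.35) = -0.08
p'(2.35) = 0.08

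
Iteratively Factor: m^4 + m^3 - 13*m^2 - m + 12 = (m - 3)*(m^3 + 4*m^2 - m - 4) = (m - 3)*(m + 4)*(m^2 - 1) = (m - 3)*(m + 1)*(m + 4)*(m - 1)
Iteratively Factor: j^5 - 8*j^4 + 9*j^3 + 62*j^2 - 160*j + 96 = (j + 3)*(j^4 - 11*j^3 + 42*j^2 - 64*j + 32) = (j - 1)*(j + 3)*(j^3 - 10*j^2 + 32*j - 32) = (j - 2)*(j - 1)*(j + 3)*(j^2 - 8*j + 16) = (j - 4)*(j - 2)*(j - 1)*(j + 3)*(j - 4)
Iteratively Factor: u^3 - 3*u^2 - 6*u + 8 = (u - 4)*(u^2 + u - 2) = (u - 4)*(u - 1)*(u + 2)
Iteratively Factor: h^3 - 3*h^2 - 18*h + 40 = (h - 2)*(h^2 - h - 20) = (h - 2)*(h + 4)*(h - 5)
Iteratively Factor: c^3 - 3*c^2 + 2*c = (c - 1)*(c^2 - 2*c) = (c - 2)*(c - 1)*(c)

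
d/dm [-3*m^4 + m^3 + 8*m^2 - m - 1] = -12*m^3 + 3*m^2 + 16*m - 1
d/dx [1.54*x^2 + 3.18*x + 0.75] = 3.08*x + 3.18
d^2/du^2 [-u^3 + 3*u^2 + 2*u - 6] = 6 - 6*u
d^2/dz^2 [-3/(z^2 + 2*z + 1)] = -18/(z^4 + 4*z^3 + 6*z^2 + 4*z + 1)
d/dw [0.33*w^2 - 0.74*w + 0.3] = 0.66*w - 0.74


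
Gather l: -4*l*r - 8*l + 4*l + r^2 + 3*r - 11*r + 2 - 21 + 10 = l*(-4*r - 4) + r^2 - 8*r - 9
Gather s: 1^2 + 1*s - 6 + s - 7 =2*s - 12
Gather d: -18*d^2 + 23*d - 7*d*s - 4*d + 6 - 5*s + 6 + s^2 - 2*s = -18*d^2 + d*(19 - 7*s) + s^2 - 7*s + 12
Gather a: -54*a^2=-54*a^2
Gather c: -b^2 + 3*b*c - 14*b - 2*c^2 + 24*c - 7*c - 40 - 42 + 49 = -b^2 - 14*b - 2*c^2 + c*(3*b + 17) - 33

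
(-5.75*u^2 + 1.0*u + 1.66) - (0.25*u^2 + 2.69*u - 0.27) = -6.0*u^2 - 1.69*u + 1.93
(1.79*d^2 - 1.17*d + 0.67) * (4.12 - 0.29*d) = -0.5191*d^3 + 7.7141*d^2 - 5.0147*d + 2.7604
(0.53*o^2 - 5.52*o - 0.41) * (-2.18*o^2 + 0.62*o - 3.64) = -1.1554*o^4 + 12.3622*o^3 - 4.4578*o^2 + 19.8386*o + 1.4924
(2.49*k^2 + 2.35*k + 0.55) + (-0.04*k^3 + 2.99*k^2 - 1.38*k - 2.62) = -0.04*k^3 + 5.48*k^2 + 0.97*k - 2.07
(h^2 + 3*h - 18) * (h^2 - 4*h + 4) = h^4 - h^3 - 26*h^2 + 84*h - 72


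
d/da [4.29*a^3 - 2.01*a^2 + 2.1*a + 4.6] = 12.87*a^2 - 4.02*a + 2.1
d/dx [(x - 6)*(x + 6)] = 2*x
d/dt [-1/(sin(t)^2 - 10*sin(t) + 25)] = 2*cos(t)/(sin(t) - 5)^3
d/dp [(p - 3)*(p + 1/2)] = 2*p - 5/2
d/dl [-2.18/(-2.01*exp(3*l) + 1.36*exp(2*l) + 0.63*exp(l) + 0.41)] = (-13.1454*exp(2*l) + 5.9296*exp(l) + 1.3734)*exp(l)/(-2.01*exp(3*l) + 1.36*exp(2*l) + 0.63*exp(l) + 0.41)^2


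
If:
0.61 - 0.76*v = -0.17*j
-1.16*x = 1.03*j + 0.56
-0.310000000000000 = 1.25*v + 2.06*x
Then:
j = 0.21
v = 0.85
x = -0.67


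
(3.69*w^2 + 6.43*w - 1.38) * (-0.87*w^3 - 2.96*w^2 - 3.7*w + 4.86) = -3.2103*w^5 - 16.5165*w^4 - 31.4852*w^3 - 1.7728*w^2 + 36.3558*w - 6.7068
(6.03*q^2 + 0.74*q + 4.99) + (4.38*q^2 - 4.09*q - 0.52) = 10.41*q^2 - 3.35*q + 4.47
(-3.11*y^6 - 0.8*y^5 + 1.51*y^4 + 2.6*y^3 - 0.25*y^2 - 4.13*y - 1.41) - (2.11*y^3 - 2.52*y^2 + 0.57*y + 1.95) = -3.11*y^6 - 0.8*y^5 + 1.51*y^4 + 0.49*y^3 + 2.27*y^2 - 4.7*y - 3.36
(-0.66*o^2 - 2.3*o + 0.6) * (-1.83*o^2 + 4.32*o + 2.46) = 1.2078*o^4 + 1.3578*o^3 - 12.6576*o^2 - 3.066*o + 1.476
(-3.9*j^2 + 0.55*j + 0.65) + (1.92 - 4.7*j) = -3.9*j^2 - 4.15*j + 2.57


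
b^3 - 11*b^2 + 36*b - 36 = (b - 6)*(b - 3)*(b - 2)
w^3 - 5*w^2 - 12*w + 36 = (w - 6)*(w - 2)*(w + 3)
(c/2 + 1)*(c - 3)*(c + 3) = c^3/2 + c^2 - 9*c/2 - 9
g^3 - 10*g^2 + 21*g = g*(g - 7)*(g - 3)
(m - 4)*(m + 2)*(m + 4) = m^3 + 2*m^2 - 16*m - 32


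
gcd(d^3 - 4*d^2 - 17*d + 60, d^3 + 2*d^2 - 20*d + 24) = 1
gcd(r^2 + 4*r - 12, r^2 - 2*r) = r - 2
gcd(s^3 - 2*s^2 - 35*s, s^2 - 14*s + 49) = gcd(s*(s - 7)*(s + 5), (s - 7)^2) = s - 7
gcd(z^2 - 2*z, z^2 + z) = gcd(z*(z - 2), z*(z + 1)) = z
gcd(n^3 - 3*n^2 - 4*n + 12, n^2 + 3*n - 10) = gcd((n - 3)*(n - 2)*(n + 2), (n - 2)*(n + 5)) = n - 2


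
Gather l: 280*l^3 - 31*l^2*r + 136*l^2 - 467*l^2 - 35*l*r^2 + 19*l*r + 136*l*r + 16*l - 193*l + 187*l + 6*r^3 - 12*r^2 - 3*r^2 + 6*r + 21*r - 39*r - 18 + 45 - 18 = 280*l^3 + l^2*(-31*r - 331) + l*(-35*r^2 + 155*r + 10) + 6*r^3 - 15*r^2 - 12*r + 9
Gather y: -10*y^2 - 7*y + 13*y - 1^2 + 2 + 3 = -10*y^2 + 6*y + 4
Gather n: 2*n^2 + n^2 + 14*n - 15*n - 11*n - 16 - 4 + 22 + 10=3*n^2 - 12*n + 12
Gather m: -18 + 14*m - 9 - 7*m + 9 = 7*m - 18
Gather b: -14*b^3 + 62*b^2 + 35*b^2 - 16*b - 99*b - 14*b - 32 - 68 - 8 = -14*b^3 + 97*b^2 - 129*b - 108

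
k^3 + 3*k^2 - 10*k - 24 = (k - 3)*(k + 2)*(k + 4)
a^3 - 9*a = a*(a - 3)*(a + 3)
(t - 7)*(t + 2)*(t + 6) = t^3 + t^2 - 44*t - 84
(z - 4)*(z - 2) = z^2 - 6*z + 8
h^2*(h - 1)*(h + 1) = h^4 - h^2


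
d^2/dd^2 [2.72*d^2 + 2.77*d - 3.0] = 5.44000000000000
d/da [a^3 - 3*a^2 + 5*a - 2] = 3*a^2 - 6*a + 5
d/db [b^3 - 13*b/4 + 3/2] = 3*b^2 - 13/4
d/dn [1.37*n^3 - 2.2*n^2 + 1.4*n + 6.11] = 4.11*n^2 - 4.4*n + 1.4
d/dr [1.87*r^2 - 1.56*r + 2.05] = 3.74*r - 1.56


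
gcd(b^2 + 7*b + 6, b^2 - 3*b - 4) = b + 1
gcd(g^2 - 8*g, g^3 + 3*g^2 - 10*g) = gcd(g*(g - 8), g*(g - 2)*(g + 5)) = g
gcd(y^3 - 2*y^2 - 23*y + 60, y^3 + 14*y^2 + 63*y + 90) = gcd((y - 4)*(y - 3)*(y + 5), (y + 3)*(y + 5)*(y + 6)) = y + 5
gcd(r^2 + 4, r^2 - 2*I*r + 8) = r + 2*I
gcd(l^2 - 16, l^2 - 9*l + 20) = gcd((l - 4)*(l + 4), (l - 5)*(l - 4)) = l - 4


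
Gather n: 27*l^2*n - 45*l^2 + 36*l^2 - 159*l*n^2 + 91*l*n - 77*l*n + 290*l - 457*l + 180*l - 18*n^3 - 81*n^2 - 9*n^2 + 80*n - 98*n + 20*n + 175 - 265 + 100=-9*l^2 + 13*l - 18*n^3 + n^2*(-159*l - 90) + n*(27*l^2 + 14*l + 2) + 10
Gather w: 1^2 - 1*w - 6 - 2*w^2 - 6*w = -2*w^2 - 7*w - 5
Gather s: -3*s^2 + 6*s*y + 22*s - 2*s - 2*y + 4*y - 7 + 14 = -3*s^2 + s*(6*y + 20) + 2*y + 7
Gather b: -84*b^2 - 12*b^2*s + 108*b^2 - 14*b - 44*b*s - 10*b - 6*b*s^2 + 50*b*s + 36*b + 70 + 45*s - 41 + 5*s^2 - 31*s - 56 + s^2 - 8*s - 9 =b^2*(24 - 12*s) + b*(-6*s^2 + 6*s + 12) + 6*s^2 + 6*s - 36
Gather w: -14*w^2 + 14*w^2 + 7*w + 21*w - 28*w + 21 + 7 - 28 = 0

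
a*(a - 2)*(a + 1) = a^3 - a^2 - 2*a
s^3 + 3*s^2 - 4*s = s*(s - 1)*(s + 4)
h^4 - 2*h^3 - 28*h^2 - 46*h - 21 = (h - 7)*(h + 1)^2*(h + 3)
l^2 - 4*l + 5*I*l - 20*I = (l - 4)*(l + 5*I)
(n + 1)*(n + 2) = n^2 + 3*n + 2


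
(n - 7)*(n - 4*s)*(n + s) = n^3 - 3*n^2*s - 7*n^2 - 4*n*s^2 + 21*n*s + 28*s^2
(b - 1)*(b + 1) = b^2 - 1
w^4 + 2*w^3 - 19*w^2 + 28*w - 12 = (w - 2)*(w - 1)^2*(w + 6)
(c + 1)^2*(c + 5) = c^3 + 7*c^2 + 11*c + 5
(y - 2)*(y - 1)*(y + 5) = y^3 + 2*y^2 - 13*y + 10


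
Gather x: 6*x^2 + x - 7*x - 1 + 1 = 6*x^2 - 6*x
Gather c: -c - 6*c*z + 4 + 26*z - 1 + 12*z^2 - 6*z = c*(-6*z - 1) + 12*z^2 + 20*z + 3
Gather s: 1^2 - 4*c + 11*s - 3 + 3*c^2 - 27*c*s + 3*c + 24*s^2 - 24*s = 3*c^2 - c + 24*s^2 + s*(-27*c - 13) - 2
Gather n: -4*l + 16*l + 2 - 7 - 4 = 12*l - 9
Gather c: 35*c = 35*c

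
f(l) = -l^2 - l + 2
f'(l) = -2*l - 1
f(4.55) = -23.25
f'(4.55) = -10.10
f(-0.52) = 2.25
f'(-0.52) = 0.04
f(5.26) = -30.93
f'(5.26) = -11.52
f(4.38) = -21.56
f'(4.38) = -9.76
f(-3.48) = -6.63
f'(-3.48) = 5.96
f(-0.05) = 2.05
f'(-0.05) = -0.90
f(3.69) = -15.31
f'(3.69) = -8.38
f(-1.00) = 2.00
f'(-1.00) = 1.00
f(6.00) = -40.00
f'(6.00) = -13.00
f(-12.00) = -130.00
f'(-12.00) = 23.00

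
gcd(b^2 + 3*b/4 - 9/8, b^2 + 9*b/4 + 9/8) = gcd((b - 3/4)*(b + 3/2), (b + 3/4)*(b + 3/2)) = b + 3/2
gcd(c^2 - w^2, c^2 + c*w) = c + w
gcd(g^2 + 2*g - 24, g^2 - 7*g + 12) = g - 4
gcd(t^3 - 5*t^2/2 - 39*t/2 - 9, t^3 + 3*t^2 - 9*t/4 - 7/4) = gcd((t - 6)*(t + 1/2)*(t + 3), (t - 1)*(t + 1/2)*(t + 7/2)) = t + 1/2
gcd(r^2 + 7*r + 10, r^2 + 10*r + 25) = r + 5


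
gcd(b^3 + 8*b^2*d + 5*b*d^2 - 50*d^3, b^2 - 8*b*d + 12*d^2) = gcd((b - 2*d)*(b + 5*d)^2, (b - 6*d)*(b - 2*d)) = b - 2*d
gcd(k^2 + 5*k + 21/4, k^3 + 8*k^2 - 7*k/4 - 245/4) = k + 7/2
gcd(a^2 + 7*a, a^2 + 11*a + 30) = 1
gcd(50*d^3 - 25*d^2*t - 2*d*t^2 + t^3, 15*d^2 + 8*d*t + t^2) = 5*d + t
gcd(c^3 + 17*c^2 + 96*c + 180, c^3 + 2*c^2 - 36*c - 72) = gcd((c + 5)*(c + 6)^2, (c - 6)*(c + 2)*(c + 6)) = c + 6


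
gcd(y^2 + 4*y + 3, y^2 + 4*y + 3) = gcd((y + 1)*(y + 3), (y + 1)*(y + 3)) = y^2 + 4*y + 3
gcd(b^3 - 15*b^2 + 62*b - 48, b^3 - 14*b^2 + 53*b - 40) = b^2 - 9*b + 8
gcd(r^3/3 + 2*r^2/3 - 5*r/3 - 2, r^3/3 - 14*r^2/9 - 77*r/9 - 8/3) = r + 3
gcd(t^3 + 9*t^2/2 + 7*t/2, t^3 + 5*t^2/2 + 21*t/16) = t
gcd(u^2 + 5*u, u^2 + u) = u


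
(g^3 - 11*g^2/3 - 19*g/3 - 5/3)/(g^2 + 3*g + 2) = (3*g^2 - 14*g - 5)/(3*(g + 2))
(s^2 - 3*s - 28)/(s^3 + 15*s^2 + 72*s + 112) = (s - 7)/(s^2 + 11*s + 28)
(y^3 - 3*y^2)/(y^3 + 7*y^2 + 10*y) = y*(y - 3)/(y^2 + 7*y + 10)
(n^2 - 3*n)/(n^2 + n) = (n - 3)/(n + 1)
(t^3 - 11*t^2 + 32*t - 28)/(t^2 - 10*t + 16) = (t^2 - 9*t + 14)/(t - 8)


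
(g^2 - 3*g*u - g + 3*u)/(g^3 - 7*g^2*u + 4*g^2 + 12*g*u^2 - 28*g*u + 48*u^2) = (1 - g)/(-g^2 + 4*g*u - 4*g + 16*u)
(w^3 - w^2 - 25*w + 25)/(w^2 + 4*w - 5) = w - 5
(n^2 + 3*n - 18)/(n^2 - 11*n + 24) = (n + 6)/(n - 8)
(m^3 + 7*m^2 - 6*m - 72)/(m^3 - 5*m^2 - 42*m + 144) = (m + 4)/(m - 8)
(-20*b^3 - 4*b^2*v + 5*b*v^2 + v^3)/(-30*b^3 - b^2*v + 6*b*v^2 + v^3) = (2*b + v)/(3*b + v)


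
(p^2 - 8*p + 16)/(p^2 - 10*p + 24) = (p - 4)/(p - 6)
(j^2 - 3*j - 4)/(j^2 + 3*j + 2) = (j - 4)/(j + 2)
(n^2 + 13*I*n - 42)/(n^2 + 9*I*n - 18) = (n + 7*I)/(n + 3*I)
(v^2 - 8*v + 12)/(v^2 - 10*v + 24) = (v - 2)/(v - 4)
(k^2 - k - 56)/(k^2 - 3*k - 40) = (k + 7)/(k + 5)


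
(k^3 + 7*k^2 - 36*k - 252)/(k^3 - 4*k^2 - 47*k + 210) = (k + 6)/(k - 5)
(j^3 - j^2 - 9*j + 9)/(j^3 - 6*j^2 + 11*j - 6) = (j + 3)/(j - 2)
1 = 1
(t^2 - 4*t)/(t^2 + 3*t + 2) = t*(t - 4)/(t^2 + 3*t + 2)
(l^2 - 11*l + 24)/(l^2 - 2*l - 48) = (l - 3)/(l + 6)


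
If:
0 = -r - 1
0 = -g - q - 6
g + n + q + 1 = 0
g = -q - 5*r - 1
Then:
No Solution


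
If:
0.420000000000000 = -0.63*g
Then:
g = -0.67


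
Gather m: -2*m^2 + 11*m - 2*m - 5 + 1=-2*m^2 + 9*m - 4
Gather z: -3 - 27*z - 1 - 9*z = -36*z - 4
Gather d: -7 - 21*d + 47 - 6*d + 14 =54 - 27*d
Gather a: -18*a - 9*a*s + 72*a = a*(54 - 9*s)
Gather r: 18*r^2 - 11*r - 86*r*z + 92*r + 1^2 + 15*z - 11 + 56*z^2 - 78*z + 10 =18*r^2 + r*(81 - 86*z) + 56*z^2 - 63*z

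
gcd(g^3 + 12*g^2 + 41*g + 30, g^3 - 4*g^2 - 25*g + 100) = g + 5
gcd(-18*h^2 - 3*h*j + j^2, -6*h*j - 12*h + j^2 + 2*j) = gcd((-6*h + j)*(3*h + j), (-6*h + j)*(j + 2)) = 6*h - j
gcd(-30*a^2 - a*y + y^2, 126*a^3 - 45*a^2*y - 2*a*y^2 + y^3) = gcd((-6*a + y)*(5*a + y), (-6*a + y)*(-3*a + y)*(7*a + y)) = -6*a + y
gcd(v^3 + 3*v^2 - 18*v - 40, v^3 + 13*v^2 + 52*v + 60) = v^2 + 7*v + 10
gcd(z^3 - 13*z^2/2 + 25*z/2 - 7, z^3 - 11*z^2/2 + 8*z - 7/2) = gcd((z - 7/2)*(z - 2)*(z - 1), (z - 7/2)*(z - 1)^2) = z^2 - 9*z/2 + 7/2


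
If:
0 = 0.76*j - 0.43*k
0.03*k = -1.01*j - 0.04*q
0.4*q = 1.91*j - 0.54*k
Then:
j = 0.00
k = 0.00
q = 0.00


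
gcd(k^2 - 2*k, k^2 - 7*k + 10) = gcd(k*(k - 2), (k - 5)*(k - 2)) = k - 2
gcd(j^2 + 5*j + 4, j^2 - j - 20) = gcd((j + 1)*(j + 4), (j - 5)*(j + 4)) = j + 4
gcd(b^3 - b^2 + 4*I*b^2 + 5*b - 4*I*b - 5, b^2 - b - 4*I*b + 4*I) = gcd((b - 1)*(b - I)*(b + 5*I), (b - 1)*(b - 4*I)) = b - 1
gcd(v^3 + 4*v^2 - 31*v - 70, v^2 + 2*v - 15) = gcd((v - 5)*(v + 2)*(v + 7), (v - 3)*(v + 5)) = 1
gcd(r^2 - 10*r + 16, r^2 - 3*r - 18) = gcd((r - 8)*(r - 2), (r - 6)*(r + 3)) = 1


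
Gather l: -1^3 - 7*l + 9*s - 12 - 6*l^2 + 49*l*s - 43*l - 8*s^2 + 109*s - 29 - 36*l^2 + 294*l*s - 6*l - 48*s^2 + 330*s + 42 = -42*l^2 + l*(343*s - 56) - 56*s^2 + 448*s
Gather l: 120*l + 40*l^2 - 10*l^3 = -10*l^3 + 40*l^2 + 120*l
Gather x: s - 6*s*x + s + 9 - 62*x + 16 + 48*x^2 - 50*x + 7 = 2*s + 48*x^2 + x*(-6*s - 112) + 32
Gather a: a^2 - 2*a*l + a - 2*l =a^2 + a*(1 - 2*l) - 2*l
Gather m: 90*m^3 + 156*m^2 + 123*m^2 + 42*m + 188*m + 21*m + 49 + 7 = 90*m^3 + 279*m^2 + 251*m + 56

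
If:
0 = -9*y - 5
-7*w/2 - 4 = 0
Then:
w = -8/7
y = -5/9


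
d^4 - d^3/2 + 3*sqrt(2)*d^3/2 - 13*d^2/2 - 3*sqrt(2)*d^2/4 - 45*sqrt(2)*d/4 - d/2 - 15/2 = (d - 3)*(d + 5/2)*(d + sqrt(2)/2)*(d + sqrt(2))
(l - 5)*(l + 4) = l^2 - l - 20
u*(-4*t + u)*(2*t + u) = -8*t^2*u - 2*t*u^2 + u^3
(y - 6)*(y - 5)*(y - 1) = y^3 - 12*y^2 + 41*y - 30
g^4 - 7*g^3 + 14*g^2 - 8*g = g*(g - 4)*(g - 2)*(g - 1)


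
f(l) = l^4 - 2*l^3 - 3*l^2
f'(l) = 4*l^3 - 6*l^2 - 6*l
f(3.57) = 33.20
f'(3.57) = 84.11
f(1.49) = -8.35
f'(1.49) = -9.03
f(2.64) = -9.13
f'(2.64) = 15.94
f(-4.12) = 377.08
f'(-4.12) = -356.86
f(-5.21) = 938.21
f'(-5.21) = -697.29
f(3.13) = 5.26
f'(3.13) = 45.10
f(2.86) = -4.42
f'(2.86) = 27.34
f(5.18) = 361.50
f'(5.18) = 363.89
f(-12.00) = 23760.00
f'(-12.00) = -7704.00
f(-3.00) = 108.00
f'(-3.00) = -144.00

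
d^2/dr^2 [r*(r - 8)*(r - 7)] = 6*r - 30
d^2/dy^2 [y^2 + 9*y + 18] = 2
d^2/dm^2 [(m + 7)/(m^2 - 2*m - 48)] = 2*((-3*m - 5)*(-m^2 + 2*m + 48) - 4*(m - 1)^2*(m + 7))/(-m^2 + 2*m + 48)^3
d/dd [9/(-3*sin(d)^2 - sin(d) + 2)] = 9*(6*sin(d) + 1)*cos(d)/(3*sin(d)^2 + sin(d) - 2)^2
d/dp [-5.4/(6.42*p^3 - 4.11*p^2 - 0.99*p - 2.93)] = (104.004*p^2 - 44.388*p - 5.346)/(-6.42*p^3 + 4.11*p^2 + 0.99*p + 2.93)^2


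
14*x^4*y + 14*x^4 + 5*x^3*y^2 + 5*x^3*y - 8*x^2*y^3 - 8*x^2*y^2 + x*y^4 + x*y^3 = (-7*x + y)*(-2*x + y)*(x + y)*(x*y + x)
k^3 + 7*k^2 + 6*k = k*(k + 1)*(k + 6)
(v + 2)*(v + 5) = v^2 + 7*v + 10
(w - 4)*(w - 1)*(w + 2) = w^3 - 3*w^2 - 6*w + 8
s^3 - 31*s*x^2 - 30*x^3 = (s - 6*x)*(s + x)*(s + 5*x)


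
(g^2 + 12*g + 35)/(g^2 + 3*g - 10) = (g + 7)/(g - 2)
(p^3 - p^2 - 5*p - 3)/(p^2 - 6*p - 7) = (p^2 - 2*p - 3)/(p - 7)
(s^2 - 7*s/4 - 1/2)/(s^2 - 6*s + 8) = (s + 1/4)/(s - 4)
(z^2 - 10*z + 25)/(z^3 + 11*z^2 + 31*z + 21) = (z^2 - 10*z + 25)/(z^3 + 11*z^2 + 31*z + 21)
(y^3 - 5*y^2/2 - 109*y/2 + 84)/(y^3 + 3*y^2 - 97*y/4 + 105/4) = 2*(y - 8)/(2*y - 5)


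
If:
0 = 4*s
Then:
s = 0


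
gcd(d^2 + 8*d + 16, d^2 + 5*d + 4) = d + 4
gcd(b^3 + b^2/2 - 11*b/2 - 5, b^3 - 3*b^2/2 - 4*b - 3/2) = b + 1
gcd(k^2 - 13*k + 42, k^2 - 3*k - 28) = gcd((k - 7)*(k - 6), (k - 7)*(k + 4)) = k - 7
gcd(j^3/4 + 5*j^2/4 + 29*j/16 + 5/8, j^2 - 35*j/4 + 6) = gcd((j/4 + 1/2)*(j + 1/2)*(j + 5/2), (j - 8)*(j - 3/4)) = 1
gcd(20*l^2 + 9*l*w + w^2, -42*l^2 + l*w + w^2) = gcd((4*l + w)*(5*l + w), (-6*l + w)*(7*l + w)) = 1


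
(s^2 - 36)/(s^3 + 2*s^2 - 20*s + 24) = (s - 6)/(s^2 - 4*s + 4)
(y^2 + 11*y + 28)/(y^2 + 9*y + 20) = (y + 7)/(y + 5)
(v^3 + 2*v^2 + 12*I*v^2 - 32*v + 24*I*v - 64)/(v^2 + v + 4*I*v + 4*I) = (v^2 + v*(2 + 8*I) + 16*I)/(v + 1)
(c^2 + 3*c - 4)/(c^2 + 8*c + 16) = (c - 1)/(c + 4)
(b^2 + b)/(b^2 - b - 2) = b/(b - 2)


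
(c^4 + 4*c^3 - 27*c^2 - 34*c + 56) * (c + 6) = c^5 + 10*c^4 - 3*c^3 - 196*c^2 - 148*c + 336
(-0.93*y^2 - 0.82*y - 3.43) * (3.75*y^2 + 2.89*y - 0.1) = -3.4875*y^4 - 5.7627*y^3 - 15.1393*y^2 - 9.8307*y + 0.343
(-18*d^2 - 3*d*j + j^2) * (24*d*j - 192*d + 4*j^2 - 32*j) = -432*d^3*j + 3456*d^3 - 144*d^2*j^2 + 1152*d^2*j + 12*d*j^3 - 96*d*j^2 + 4*j^4 - 32*j^3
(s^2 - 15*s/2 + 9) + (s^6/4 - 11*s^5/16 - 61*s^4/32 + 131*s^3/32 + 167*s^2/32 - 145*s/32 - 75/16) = s^6/4 - 11*s^5/16 - 61*s^4/32 + 131*s^3/32 + 199*s^2/32 - 385*s/32 + 69/16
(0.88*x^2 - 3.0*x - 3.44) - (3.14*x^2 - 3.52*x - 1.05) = -2.26*x^2 + 0.52*x - 2.39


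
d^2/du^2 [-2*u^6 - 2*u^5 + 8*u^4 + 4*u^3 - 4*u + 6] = 4*u*(-15*u^3 - 10*u^2 + 24*u + 6)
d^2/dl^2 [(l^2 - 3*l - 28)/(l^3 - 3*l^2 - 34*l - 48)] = 2*(l^6 - 9*l^5 - 39*l^4 + 777*l^3 + 804*l^2 - 11304*l - 21136)/(l^9 - 9*l^8 - 75*l^7 + 441*l^6 + 3414*l^5 - 1908*l^4 - 61768*l^3 - 187200*l^2 - 235008*l - 110592)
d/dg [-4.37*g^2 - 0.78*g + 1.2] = -8.74*g - 0.78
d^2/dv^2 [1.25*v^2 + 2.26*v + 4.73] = 2.50000000000000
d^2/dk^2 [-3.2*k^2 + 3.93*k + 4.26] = -6.40000000000000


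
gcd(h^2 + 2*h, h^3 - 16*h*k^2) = h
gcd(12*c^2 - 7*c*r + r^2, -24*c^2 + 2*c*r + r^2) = -4*c + r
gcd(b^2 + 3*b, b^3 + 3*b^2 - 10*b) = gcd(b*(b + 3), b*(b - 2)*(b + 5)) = b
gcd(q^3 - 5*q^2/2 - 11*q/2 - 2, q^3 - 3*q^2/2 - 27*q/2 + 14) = q - 4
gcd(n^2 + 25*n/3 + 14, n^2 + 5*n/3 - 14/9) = n + 7/3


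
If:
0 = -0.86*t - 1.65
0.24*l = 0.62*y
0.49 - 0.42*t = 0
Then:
No Solution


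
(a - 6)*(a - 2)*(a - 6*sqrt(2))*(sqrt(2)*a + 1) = sqrt(2)*a^4 - 8*sqrt(2)*a^3 - 11*a^3 + 6*sqrt(2)*a^2 + 88*a^2 - 132*a + 48*sqrt(2)*a - 72*sqrt(2)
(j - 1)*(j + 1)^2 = j^3 + j^2 - j - 1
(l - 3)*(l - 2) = l^2 - 5*l + 6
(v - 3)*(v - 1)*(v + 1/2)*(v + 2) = v^4 - 3*v^3/2 - 6*v^2 + 7*v/2 + 3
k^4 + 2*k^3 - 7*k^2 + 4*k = k*(k - 1)^2*(k + 4)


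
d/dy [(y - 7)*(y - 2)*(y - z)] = 3*y^2 - 2*y*z - 18*y + 9*z + 14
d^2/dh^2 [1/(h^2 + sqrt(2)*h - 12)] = 2*(-h^2 - sqrt(2)*h + (2*h + sqrt(2))^2 + 12)/(h^2 + sqrt(2)*h - 12)^3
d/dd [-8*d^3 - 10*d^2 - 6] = 4*d*(-6*d - 5)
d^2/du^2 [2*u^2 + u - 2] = 4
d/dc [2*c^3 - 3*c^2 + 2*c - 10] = 6*c^2 - 6*c + 2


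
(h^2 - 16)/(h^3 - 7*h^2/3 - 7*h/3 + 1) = 3*(h^2 - 16)/(3*h^3 - 7*h^2 - 7*h + 3)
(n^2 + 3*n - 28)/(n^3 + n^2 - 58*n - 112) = (n - 4)/(n^2 - 6*n - 16)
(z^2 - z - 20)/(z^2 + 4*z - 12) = (z^2 - z - 20)/(z^2 + 4*z - 12)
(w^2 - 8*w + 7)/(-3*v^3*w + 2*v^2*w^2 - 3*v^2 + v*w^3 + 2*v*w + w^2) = (w^2 - 8*w + 7)/(-3*v^3*w + 2*v^2*w^2 - 3*v^2 + v*w^3 + 2*v*w + w^2)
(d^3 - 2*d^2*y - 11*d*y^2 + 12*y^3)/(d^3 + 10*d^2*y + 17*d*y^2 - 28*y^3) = (d^2 - d*y - 12*y^2)/(d^2 + 11*d*y + 28*y^2)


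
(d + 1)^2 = d^2 + 2*d + 1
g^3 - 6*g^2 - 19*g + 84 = (g - 7)*(g - 3)*(g + 4)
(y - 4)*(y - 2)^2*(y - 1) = y^4 - 9*y^3 + 28*y^2 - 36*y + 16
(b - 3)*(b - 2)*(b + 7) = b^3 + 2*b^2 - 29*b + 42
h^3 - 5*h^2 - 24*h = h*(h - 8)*(h + 3)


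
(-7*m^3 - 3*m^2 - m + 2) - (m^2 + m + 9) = -7*m^3 - 4*m^2 - 2*m - 7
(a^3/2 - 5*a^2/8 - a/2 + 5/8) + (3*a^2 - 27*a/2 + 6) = a^3/2 + 19*a^2/8 - 14*a + 53/8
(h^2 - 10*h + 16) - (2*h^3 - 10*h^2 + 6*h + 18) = -2*h^3 + 11*h^2 - 16*h - 2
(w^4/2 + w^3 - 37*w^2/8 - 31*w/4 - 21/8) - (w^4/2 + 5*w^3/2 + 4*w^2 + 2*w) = -3*w^3/2 - 69*w^2/8 - 39*w/4 - 21/8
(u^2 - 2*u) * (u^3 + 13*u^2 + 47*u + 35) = u^5 + 11*u^4 + 21*u^3 - 59*u^2 - 70*u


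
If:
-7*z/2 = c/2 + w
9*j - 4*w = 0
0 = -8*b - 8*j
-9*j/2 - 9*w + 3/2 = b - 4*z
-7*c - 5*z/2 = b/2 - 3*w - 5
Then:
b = -398/10075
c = 8114/10075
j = 398/10075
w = 1791/20150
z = -283/2015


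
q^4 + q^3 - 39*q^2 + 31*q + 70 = (q - 5)*(q - 2)*(q + 1)*(q + 7)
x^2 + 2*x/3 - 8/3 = (x - 4/3)*(x + 2)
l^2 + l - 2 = (l - 1)*(l + 2)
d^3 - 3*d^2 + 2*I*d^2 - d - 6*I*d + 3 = (d - 3)*(d + I)^2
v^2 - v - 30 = (v - 6)*(v + 5)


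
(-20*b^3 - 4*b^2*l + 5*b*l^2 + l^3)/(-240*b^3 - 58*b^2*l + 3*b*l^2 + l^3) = (4*b^2 - l^2)/(48*b^2 + 2*b*l - l^2)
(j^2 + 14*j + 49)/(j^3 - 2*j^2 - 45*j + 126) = (j + 7)/(j^2 - 9*j + 18)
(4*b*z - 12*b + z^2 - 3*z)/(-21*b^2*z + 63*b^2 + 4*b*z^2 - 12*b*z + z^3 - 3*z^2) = (4*b + z)/(-21*b^2 + 4*b*z + z^2)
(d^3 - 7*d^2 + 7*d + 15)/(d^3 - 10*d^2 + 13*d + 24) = (d - 5)/(d - 8)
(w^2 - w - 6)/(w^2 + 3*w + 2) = (w - 3)/(w + 1)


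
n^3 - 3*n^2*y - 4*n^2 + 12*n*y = n*(n - 4)*(n - 3*y)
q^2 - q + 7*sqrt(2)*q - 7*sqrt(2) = (q - 1)*(q + 7*sqrt(2))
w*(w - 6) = w^2 - 6*w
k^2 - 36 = (k - 6)*(k + 6)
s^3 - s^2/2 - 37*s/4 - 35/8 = (s - 7/2)*(s + 1/2)*(s + 5/2)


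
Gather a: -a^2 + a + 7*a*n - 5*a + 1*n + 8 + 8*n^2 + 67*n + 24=-a^2 + a*(7*n - 4) + 8*n^2 + 68*n + 32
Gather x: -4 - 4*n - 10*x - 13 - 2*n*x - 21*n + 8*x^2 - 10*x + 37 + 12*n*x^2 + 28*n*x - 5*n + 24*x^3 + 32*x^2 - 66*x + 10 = -30*n + 24*x^3 + x^2*(12*n + 40) + x*(26*n - 86) + 30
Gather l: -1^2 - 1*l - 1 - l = -2*l - 2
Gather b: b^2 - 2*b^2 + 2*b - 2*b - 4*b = -b^2 - 4*b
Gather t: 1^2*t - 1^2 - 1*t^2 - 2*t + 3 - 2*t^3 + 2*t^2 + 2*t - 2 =-2*t^3 + t^2 + t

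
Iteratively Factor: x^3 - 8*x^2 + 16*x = (x)*(x^2 - 8*x + 16) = x*(x - 4)*(x - 4)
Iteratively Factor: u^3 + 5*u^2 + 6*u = (u + 2)*(u^2 + 3*u) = u*(u + 2)*(u + 3)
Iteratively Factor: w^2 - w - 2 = (w + 1)*(w - 2)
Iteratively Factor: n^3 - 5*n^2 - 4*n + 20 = (n - 5)*(n^2 - 4) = (n - 5)*(n - 2)*(n + 2)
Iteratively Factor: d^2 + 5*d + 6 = (d + 3)*(d + 2)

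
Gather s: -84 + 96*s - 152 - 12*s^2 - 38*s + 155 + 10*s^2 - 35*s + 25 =-2*s^2 + 23*s - 56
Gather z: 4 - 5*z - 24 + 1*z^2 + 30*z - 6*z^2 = -5*z^2 + 25*z - 20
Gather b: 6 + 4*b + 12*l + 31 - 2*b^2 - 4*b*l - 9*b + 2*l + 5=-2*b^2 + b*(-4*l - 5) + 14*l + 42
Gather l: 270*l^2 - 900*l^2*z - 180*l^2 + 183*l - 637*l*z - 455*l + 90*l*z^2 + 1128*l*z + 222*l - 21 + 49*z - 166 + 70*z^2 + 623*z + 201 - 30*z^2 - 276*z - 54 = l^2*(90 - 900*z) + l*(90*z^2 + 491*z - 50) + 40*z^2 + 396*z - 40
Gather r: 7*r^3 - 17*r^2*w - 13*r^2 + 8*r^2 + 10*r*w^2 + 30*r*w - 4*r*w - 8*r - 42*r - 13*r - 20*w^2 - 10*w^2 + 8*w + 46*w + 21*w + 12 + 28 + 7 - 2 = 7*r^3 + r^2*(-17*w - 5) + r*(10*w^2 + 26*w - 63) - 30*w^2 + 75*w + 45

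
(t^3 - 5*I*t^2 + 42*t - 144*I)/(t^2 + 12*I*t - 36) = (t^2 - 11*I*t - 24)/(t + 6*I)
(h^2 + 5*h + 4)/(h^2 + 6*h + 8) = (h + 1)/(h + 2)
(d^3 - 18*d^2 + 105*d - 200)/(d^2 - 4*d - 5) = (d^2 - 13*d + 40)/(d + 1)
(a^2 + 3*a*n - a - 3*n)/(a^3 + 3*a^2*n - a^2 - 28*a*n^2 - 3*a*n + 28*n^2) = (a + 3*n)/(a^2 + 3*a*n - 28*n^2)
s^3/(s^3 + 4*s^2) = s/(s + 4)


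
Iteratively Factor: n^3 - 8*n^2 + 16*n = (n)*(n^2 - 8*n + 16) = n*(n - 4)*(n - 4)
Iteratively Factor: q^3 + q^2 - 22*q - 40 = (q + 2)*(q^2 - q - 20) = (q + 2)*(q + 4)*(q - 5)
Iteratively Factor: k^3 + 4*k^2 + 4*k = (k)*(k^2 + 4*k + 4) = k*(k + 2)*(k + 2)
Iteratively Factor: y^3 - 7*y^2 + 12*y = (y - 4)*(y^2 - 3*y) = y*(y - 4)*(y - 3)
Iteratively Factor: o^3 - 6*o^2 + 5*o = (o - 5)*(o^2 - o) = o*(o - 5)*(o - 1)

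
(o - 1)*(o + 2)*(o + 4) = o^3 + 5*o^2 + 2*o - 8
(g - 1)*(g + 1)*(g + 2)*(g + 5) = g^4 + 7*g^3 + 9*g^2 - 7*g - 10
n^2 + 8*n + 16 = (n + 4)^2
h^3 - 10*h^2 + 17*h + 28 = (h - 7)*(h - 4)*(h + 1)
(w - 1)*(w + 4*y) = w^2 + 4*w*y - w - 4*y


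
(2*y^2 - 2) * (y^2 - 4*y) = 2*y^4 - 8*y^3 - 2*y^2 + 8*y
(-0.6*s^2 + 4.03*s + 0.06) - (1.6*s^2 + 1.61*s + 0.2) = -2.2*s^2 + 2.42*s - 0.14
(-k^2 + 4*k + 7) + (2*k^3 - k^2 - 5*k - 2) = 2*k^3 - 2*k^2 - k + 5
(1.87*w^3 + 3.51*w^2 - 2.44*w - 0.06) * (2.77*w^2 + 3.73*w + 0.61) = 5.1799*w^5 + 16.6978*w^4 + 7.4742*w^3 - 7.1263*w^2 - 1.7122*w - 0.0366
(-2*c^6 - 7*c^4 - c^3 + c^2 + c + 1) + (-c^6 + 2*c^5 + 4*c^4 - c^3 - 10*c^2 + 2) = -3*c^6 + 2*c^5 - 3*c^4 - 2*c^3 - 9*c^2 + c + 3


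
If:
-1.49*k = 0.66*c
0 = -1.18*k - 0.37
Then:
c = 0.71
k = -0.31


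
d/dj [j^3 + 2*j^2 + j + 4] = 3*j^2 + 4*j + 1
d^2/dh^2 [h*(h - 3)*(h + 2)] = 6*h - 2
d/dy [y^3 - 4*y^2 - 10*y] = 3*y^2 - 8*y - 10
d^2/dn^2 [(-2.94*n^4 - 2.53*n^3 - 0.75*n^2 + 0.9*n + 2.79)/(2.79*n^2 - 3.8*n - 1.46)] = (-45.770508*n^6 + 187.01928*n^5 - 182.866824*n^4 - 356.547344*n^3 - 47.445954*n^2 - 187.838808*n + 90.120972)/(21.717639*n^6 - 88.73874*n^5 + 86.768442*n^4 + 38.00152*n^3 - 45.405708*n^2 - 24.30024*n - 3.112136)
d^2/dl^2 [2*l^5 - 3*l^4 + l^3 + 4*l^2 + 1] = 40*l^3 - 36*l^2 + 6*l + 8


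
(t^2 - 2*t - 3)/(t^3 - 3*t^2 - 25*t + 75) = (t + 1)/(t^2 - 25)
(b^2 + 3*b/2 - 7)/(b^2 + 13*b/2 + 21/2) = (b - 2)/(b + 3)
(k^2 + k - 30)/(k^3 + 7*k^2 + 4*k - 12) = (k - 5)/(k^2 + k - 2)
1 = 1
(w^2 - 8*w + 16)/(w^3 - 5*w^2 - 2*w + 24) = (w - 4)/(w^2 - w - 6)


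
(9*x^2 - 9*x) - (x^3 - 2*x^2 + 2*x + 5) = -x^3 + 11*x^2 - 11*x - 5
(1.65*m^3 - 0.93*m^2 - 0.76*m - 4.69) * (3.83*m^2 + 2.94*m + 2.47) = 6.3195*m^5 + 1.2891*m^4 - 1.5695*m^3 - 22.4942*m^2 - 15.6658*m - 11.5843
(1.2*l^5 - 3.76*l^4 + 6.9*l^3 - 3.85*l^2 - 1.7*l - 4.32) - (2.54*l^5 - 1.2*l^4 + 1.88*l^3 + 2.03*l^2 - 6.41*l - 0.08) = -1.34*l^5 - 2.56*l^4 + 5.02*l^3 - 5.88*l^2 + 4.71*l - 4.24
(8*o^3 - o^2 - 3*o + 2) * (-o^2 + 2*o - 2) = -8*o^5 + 17*o^4 - 15*o^3 - 6*o^2 + 10*o - 4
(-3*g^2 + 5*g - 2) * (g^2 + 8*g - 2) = -3*g^4 - 19*g^3 + 44*g^2 - 26*g + 4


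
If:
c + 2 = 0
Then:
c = -2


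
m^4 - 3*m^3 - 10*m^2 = m^2*(m - 5)*(m + 2)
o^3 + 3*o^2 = o^2*(o + 3)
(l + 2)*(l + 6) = l^2 + 8*l + 12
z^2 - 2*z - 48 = (z - 8)*(z + 6)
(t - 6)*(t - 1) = t^2 - 7*t + 6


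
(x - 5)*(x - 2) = x^2 - 7*x + 10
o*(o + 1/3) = o^2 + o/3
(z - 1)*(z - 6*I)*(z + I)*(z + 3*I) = z^4 - z^3 - 2*I*z^3 + 21*z^2 + 2*I*z^2 - 21*z + 18*I*z - 18*I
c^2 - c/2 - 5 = (c - 5/2)*(c + 2)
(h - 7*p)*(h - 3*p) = h^2 - 10*h*p + 21*p^2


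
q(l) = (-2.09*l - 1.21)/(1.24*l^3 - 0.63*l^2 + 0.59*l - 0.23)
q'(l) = (-2.09*l - 1.21)*(-3.72*l^2 + 1.26*l - 0.59)/(1.24*l^3 - 0.63*l^2 + 0.59*l - 0.23)^2 - 2.09/(1.24*l^3 - 0.63*l^2 + 0.59*l - 0.23) = (5.1832*l^3 + 3.1845*l^2 - 1.5246*l + 1.1946)/(1.5376*l^6 - 1.5624*l^5 + 1.8601*l^4 - 1.3138*l^3 + 0.6379*l^2 - 0.2714*l + 0.0529)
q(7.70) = -0.03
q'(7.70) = 0.01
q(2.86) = -0.28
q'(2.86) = 0.22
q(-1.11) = -0.33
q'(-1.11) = -0.02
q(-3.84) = -0.08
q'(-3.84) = -0.04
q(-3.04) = -0.12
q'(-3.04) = -0.06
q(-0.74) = -0.22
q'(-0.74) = 0.86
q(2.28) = -0.48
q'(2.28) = 0.48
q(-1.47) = -0.29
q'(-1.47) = -0.15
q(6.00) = -0.06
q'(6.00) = 0.02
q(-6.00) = -0.04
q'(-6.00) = -0.01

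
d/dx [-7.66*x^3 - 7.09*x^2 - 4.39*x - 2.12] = -22.98*x^2 - 14.18*x - 4.39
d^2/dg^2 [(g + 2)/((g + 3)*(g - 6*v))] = 2*((g + 2)*(g + 3)^2 + (g + 2)*(g + 3)*(g - 6*v) + (g + 2)*(g - 6*v)^2 - (g + 3)^2*(g - 6*v) - (g + 3)*(g - 6*v)^2)/((g + 3)^3*(g - 6*v)^3)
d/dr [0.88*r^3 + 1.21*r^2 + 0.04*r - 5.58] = 2.64*r^2 + 2.42*r + 0.04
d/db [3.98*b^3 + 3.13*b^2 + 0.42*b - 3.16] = 11.94*b^2 + 6.26*b + 0.42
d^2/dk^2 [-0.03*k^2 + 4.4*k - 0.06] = -0.0600000000000000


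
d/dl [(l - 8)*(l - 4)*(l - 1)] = 3*l^2 - 26*l + 44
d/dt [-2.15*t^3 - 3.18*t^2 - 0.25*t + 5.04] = -6.45*t^2 - 6.36*t - 0.25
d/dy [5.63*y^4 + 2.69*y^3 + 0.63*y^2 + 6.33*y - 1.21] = 22.52*y^3 + 8.07*y^2 + 1.26*y + 6.33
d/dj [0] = 0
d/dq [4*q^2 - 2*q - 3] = 8*q - 2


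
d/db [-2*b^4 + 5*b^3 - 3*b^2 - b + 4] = -8*b^3 + 15*b^2 - 6*b - 1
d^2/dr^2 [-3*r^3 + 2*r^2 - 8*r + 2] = 4 - 18*r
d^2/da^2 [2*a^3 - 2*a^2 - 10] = 12*a - 4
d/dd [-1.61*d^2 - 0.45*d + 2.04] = -3.22*d - 0.45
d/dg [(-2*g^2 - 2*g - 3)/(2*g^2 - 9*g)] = (22*g^2 + 12*g - 27)/(g^2*(4*g^2 - 36*g + 81))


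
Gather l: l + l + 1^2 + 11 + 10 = 2*l + 22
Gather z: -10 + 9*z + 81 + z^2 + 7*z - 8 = z^2 + 16*z + 63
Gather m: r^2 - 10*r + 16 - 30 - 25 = r^2 - 10*r - 39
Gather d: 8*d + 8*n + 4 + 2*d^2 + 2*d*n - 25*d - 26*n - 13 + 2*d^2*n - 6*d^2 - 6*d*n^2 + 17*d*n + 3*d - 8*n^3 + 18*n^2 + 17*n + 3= d^2*(2*n - 4) + d*(-6*n^2 + 19*n - 14) - 8*n^3 + 18*n^2 - n - 6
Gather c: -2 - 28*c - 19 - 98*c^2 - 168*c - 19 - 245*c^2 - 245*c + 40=-343*c^2 - 441*c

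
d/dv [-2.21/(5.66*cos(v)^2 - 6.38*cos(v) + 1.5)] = (14.0998 - 25.0172*cos(v))*sin(v)/(5.66*cos(v)^2 - 6.38*cos(v) + 1.5)^2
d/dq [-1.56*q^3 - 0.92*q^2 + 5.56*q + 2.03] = -4.68*q^2 - 1.84*q + 5.56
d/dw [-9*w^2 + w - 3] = 1 - 18*w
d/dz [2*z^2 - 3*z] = 4*z - 3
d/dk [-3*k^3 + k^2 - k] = -9*k^2 + 2*k - 1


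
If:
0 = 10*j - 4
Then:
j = 2/5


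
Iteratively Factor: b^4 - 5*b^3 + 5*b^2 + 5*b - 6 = (b - 1)*(b^3 - 4*b^2 + b + 6) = (b - 1)*(b + 1)*(b^2 - 5*b + 6) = (b - 2)*(b - 1)*(b + 1)*(b - 3)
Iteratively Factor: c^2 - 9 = (c + 3)*(c - 3)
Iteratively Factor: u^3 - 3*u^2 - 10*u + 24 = (u - 2)*(u^2 - u - 12) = (u - 2)*(u + 3)*(u - 4)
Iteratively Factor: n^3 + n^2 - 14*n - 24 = (n + 2)*(n^2 - n - 12) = (n - 4)*(n + 2)*(n + 3)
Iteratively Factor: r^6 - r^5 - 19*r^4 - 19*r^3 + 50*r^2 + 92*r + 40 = (r - 5)*(r^5 + 4*r^4 + r^3 - 14*r^2 - 20*r - 8) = (r - 5)*(r + 1)*(r^4 + 3*r^3 - 2*r^2 - 12*r - 8) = (r - 5)*(r + 1)^2*(r^3 + 2*r^2 - 4*r - 8) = (r - 5)*(r - 2)*(r + 1)^2*(r^2 + 4*r + 4) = (r - 5)*(r - 2)*(r + 1)^2*(r + 2)*(r + 2)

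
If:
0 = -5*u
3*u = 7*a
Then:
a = 0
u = 0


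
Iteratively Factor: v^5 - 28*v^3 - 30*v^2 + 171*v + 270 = (v + 2)*(v^4 - 2*v^3 - 24*v^2 + 18*v + 135) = (v - 5)*(v + 2)*(v^3 + 3*v^2 - 9*v - 27) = (v - 5)*(v + 2)*(v + 3)*(v^2 - 9) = (v - 5)*(v - 3)*(v + 2)*(v + 3)*(v + 3)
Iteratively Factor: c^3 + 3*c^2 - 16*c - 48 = (c - 4)*(c^2 + 7*c + 12) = (c - 4)*(c + 4)*(c + 3)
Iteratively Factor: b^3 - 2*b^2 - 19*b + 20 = (b - 5)*(b^2 + 3*b - 4) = (b - 5)*(b + 4)*(b - 1)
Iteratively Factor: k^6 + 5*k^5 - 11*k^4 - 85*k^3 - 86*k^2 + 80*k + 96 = (k + 4)*(k^5 + k^4 - 15*k^3 - 25*k^2 + 14*k + 24) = (k + 1)*(k + 4)*(k^4 - 15*k^2 - 10*k + 24) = (k - 4)*(k + 1)*(k + 4)*(k^3 + 4*k^2 + k - 6) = (k - 4)*(k - 1)*(k + 1)*(k + 4)*(k^2 + 5*k + 6) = (k - 4)*(k - 1)*(k + 1)*(k + 2)*(k + 4)*(k + 3)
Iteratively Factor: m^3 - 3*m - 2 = (m - 2)*(m^2 + 2*m + 1) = (m - 2)*(m + 1)*(m + 1)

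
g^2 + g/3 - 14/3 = (g - 2)*(g + 7/3)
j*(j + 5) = j^2 + 5*j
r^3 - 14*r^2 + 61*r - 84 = (r - 7)*(r - 4)*(r - 3)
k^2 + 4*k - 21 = (k - 3)*(k + 7)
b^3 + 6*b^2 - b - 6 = (b - 1)*(b + 1)*(b + 6)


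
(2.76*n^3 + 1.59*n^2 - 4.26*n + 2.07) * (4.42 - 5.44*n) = -15.0144*n^4 + 3.5496*n^3 + 30.2022*n^2 - 30.09*n + 9.1494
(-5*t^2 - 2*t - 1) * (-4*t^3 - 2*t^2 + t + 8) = 20*t^5 + 18*t^4 + 3*t^3 - 40*t^2 - 17*t - 8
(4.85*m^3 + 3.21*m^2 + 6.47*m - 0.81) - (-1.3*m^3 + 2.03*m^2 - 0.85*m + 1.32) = 6.15*m^3 + 1.18*m^2 + 7.32*m - 2.13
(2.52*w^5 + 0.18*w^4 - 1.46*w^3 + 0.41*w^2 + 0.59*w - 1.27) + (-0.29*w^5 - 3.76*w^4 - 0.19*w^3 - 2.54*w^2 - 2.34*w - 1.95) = 2.23*w^5 - 3.58*w^4 - 1.65*w^3 - 2.13*w^2 - 1.75*w - 3.22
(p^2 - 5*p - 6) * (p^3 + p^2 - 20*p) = p^5 - 4*p^4 - 31*p^3 + 94*p^2 + 120*p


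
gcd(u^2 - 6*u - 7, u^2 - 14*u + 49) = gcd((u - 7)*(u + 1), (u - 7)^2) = u - 7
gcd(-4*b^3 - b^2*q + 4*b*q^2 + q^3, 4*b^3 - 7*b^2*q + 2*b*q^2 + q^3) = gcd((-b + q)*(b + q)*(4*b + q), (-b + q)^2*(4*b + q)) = -4*b^2 + 3*b*q + q^2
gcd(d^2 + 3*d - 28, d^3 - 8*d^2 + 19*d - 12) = d - 4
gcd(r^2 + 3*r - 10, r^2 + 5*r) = r + 5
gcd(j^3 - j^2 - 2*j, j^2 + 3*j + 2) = j + 1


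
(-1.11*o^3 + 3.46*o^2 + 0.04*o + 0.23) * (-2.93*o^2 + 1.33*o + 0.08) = 3.2523*o^5 - 11.6141*o^4 + 4.3958*o^3 - 0.3439*o^2 + 0.3091*o + 0.0184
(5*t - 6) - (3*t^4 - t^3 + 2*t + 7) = -3*t^4 + t^3 + 3*t - 13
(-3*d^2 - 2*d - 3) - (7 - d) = -3*d^2 - d - 10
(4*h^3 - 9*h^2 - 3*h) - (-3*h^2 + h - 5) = 4*h^3 - 6*h^2 - 4*h + 5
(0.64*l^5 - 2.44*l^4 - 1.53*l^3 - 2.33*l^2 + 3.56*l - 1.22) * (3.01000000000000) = 1.9264*l^5 - 7.3444*l^4 - 4.6053*l^3 - 7.0133*l^2 + 10.7156*l - 3.6722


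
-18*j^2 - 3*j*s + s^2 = (-6*j + s)*(3*j + s)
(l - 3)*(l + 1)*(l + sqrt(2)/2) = l^3 - 2*l^2 + sqrt(2)*l^2/2 - 3*l - sqrt(2)*l - 3*sqrt(2)/2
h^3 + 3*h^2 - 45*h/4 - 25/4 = (h - 5/2)*(h + 1/2)*(h + 5)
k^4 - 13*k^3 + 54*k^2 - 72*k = k*(k - 6)*(k - 4)*(k - 3)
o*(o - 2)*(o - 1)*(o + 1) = o^4 - 2*o^3 - o^2 + 2*o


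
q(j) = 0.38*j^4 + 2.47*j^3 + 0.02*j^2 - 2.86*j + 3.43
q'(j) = 1.52*j^3 + 7.41*j^2 + 0.04*j - 2.86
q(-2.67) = -16.49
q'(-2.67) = 20.93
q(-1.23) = 3.25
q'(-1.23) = 5.47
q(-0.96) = 4.33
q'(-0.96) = 2.59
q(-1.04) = 4.09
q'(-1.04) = 3.40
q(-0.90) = 4.47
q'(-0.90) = 2.00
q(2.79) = 72.27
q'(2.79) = 87.94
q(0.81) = 2.60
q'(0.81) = 2.84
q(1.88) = 19.28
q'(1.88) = 33.51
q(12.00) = 12119.83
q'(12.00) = 3691.22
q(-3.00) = -23.72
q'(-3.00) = 22.67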